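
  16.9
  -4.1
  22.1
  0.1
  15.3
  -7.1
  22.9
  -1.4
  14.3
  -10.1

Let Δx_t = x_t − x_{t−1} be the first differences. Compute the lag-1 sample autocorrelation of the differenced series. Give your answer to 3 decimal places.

First differences Δx: -21.0, 26.2, -22.0, 15.2, -22.4, 30.0, -24.3, 15.7, -24.4
Mean of differences = -3.0000
Numerator Σ(Δx_t−Δx̄)(Δx_{t+1}−Δx̄) = -3920.8700
Denominator Σ(Δx_t−Δx̄)² = 4595.5800
r_1(Δx) = -3920.8700 / 4595.5800 = -0.853

-0.853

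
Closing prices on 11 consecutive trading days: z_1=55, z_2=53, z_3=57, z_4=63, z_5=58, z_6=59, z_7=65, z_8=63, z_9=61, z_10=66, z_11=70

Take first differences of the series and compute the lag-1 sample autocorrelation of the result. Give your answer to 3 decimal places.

-0.227

First differences Δz: -2, 4, 6, -5, 1, 6, -2, -2, 5, 4
Mean of differences = 1.5000
Numerator Σ(Δz_t−Δz̄)(Δz_{t+1}−Δz̄) = -32.7500
Denominator Σ(Δz_t−Δz̄)² = 144.5000
r_1(Δz) = -32.7500 / 144.5000 = -0.227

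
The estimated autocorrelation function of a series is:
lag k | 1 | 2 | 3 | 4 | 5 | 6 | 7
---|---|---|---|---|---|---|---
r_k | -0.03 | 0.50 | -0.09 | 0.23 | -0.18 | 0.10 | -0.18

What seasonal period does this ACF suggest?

The largest autocorrelation is r_2 = 0.50, with a weaker echo at lag 4 (0.23); the remaining lags stay at or below 0.10.
The dominant spike at lag 2 indicates a seasonal period of 2.

2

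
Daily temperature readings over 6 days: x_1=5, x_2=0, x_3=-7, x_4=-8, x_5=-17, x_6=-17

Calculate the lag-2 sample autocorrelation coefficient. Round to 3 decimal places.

Mean x̄ = (5 + 0 − 7 − 8 − 17 − 17)/6 = -7.3333
Σ(x_t−x̄)(x_{t+2}−x̄) = (4.1111) + (-4.8889) + (-3.2222) + (6.4444) = 2.4444
Denominator Σ(x_t−x̄)² = 393.3333
r_2 = 2.4444 / 393.3333 = 0.006

0.006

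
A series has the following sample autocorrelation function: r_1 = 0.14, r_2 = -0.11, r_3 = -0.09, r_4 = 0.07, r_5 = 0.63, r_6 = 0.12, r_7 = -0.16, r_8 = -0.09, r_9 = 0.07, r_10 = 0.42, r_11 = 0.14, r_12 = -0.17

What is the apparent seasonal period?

5

The largest autocorrelation is r_5 = 0.63, with a weaker echo at lag 10 (0.42); the remaining lags stay at or below 0.14.
The dominant spike at lag 5 indicates a seasonal period of 5.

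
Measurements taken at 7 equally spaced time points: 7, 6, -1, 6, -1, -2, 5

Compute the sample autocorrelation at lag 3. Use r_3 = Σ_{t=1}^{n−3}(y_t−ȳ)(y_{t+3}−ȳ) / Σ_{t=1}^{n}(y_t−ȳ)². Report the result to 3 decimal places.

Mean ȳ = (7 + 6 − 1 + 6 − 1 − 2 + 5)/7 = 2.8571
Numerator Σ_{t=1}^{4}(y_t−ȳ)(y_{t+3}−ȳ) = 26.3673
Denominator Σ(y_t−ȳ)² = 94.8571
r_3 = 26.3673 / 94.8571 = 0.278

0.278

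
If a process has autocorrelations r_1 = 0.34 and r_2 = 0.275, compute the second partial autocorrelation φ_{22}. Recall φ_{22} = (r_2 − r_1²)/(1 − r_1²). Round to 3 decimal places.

φ_{22} = (r_2 − r_1²) / (1 − r_1²)
r_1² = (0.34)² = 0.1156
Numerator = 0.275 − 0.1156 = 0.1594; denominator = 1 − 0.1156 = 0.8844
φ_{22} = 0.1594 / 0.8844 = 0.180

0.180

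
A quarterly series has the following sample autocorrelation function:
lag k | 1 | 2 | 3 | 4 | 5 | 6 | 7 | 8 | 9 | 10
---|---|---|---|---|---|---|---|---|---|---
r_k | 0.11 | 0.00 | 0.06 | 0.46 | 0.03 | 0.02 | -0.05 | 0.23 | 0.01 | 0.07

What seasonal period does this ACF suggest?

4

The largest autocorrelation is r_4 = 0.46, with a weaker echo at lag 8 (0.23); the remaining lags stay at or below 0.11.
The dominant spike at lag 4 indicates a seasonal period of 4.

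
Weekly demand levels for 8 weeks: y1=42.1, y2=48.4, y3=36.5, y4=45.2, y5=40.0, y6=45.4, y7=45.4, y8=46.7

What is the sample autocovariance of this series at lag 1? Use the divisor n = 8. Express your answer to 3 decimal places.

Mean ȳ = (42.1 + 48.4 + 36.5 + 45.2 + 40.0 + 45.4 + 45.4 + 46.7)/8 = 43.7125
Deviations: -1.6125, 4.6875, -7.2125, 1.4875, -3.7125, 1.6875, 1.6875, 2.9875
Σ_{t=1}^{7}(y_t−ȳ)(y_{t+1}−ȳ) = -55.9939
γ_1 = -55.9939 / 8 = -6.999

-6.999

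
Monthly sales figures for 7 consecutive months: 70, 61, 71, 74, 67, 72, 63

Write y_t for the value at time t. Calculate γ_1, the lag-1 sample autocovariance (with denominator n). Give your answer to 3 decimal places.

-6.930

Mean ȳ = (70 + 61 + 71 + 74 + 67 + 72 + 63)/7 = 68.2857
Σ_{t=1}^{6}(y_t−ȳ)(y_{t+1}−ȳ) = -48.5102
γ_1 = -48.5102 / 7 = -6.930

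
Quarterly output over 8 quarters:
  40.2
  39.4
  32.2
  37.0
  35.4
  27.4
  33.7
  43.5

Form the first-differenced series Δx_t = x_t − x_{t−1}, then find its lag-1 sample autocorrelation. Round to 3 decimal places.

-0.036

First differences Δx: -0.8, -7.2, 4.8, -1.6, -8.0, 6.3, 9.8
Mean of differences = 0.4714
Numerator Σ(Δx_t−Δx̄)(Δx_{t+1}−Δx̄) = -9.8751
Denominator Σ(Δx_t−Δx̄)² = 276.2543
r_1(Δx) = -9.8751 / 276.2543 = -0.036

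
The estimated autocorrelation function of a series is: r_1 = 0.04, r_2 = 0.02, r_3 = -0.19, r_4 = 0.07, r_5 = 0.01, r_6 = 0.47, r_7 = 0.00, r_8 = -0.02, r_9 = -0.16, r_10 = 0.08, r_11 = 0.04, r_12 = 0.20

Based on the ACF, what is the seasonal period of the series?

The largest autocorrelation is r_6 = 0.47, with a weaker echo at lag 12 (0.20); the remaining lags stay at or below 0.08.
The dominant spike at lag 6 indicates a seasonal period of 6.

6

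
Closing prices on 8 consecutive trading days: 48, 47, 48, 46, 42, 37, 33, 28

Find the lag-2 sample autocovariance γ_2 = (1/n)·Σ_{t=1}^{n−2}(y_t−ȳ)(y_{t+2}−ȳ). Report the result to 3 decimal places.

Mean ȳ = (48 + 47 + 48 + 46 + 42 + 37 + 33 + 28)/8 = 41.1250
Deviations: 6.8750, 5.8750, 6.8750, 4.8750, 0.8750, -4.1250, -8.1250, -13.1250
Σ_{t=1}^{6}(y_t−ȳ)(y_{t+2}−ȳ) = 108.8438
γ_2 = 108.8438 / 8 = 13.605

13.605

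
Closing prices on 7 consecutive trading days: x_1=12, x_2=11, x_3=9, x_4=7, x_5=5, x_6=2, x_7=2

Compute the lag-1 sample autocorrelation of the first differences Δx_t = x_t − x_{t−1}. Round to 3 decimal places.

-0.333

First differences Δx: -1, -2, -2, -2, -3, 0
Mean of differences = -1.6667
Numerator Σ(Δx_t−Δx̄)(Δx_{t+1}−Δx̄) = -1.7778
Denominator Σ(Δx_t−Δx̄)² = 5.3333
r_1(Δx) = -1.7778 / 5.3333 = -0.333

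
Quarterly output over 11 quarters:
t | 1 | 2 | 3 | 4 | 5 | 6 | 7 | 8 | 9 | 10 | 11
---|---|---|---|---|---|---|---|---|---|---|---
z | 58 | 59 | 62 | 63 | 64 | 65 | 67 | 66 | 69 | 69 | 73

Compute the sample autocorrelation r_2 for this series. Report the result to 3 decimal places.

Mean z̄ = (58 + 59 + 62 + 63 + 64 + 65 + 67 + 66 + 69 + 69 + 73)/11 = 65.0000
Numerator Σ_{t=1}^{9}(z_t−z̄)(z_{t+2}−z̄) = 78.0000
Denominator Σ(z_t−z̄)² = 200.0000
r_2 = 78.0000 / 200.0000 = 0.390

0.390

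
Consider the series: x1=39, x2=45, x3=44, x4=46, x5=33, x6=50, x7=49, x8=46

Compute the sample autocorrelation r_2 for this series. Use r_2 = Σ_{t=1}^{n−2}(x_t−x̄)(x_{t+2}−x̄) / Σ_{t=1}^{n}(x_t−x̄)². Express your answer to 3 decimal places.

Mean x̄ = (39 + 45 + 44 + 46 + 33 + 50 + 49 + 46)/8 = 44.0000
Numerator Σ_{t=1}^{6}(x_t−x̄)(x_{t+2}−x̄) = -29.0000
Denominator Σ(x_t−x̄)² = 216.0000
r_2 = -29.0000 / 216.0000 = -0.134

-0.134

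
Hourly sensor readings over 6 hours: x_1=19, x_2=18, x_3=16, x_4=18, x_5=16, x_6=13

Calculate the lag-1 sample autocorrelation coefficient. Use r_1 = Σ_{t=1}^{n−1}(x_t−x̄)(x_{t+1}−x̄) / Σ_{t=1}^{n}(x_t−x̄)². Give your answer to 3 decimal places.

Mean x̄ = (19 + 18 + 16 + 18 + 16 + 13)/6 = 16.6667
Deviations from mean: 2.3333, 1.3333, -0.6667, 1.3333, -0.6667, -3.6667
Σ(x_t−x̄)(x_{t+1}−x̄) = (3.1111) + (-0.8889) + (-0.8889) + (-0.8889) + (2.4444) = 2.8889
Denominator Σ(x_t−x̄)² = 23.3333
r_1 = 2.8889 / 23.3333 = 0.124

0.124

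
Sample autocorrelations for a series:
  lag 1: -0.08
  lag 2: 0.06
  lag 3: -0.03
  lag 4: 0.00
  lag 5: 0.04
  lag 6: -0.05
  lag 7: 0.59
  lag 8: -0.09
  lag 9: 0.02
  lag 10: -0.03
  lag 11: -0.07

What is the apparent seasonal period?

7

The largest autocorrelation is r_7 = 0.59; the remaining lags stay at or below 0.06.
The dominant spike at lag 7 indicates a seasonal period of 7.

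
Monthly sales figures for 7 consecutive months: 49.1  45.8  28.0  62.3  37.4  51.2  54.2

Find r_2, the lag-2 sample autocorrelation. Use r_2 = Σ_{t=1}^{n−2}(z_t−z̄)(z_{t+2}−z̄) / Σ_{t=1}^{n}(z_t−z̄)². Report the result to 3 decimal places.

0.154

Mean z̄ = (49.1 + 45.8 + 28.0 + 62.3 + 37.4 + 51.2 + 54.2)/7 = 46.8571
Deviations from mean: 2.2429, -1.0571, -18.8571, 15.4429, -9.4571, 4.3429, 7.3429
Σ(z_t−z̄)(z_{t+2}−z̄) = (-42.2939) + (-16.3253) + (178.3347) + (67.0661) + (-69.4424) = 117.3392
Denominator Σ(z_t−z̄)² = 762.4371
r_2 = 117.3392 / 762.4371 = 0.154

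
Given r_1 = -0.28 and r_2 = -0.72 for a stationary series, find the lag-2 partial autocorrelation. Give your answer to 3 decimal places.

φ_{22} = (r_2 − r_1²) / (1 − r_1²)
r_1² = (-0.28)² = 0.0784
Numerator = -0.72 − 0.0784 = -0.7984; denominator = 1 − 0.0784 = 0.9216
φ_{22} = -0.7984 / 0.9216 = -0.866

-0.866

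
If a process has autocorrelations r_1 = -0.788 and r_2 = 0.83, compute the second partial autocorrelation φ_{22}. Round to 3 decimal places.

0.552

φ_{22} = (r_2 − r_1²) / (1 − r_1²)
r_1² = (-0.788)² = 0.620944
Numerator = 0.83 − 0.6209 = 0.2091; denominator = 1 − 0.6209 = 0.3791
φ_{22} = 0.2091 / 0.3791 = 0.552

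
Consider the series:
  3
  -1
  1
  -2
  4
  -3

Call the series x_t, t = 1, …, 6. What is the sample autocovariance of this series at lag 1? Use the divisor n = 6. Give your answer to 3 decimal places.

Mean x̄ = (3 − 1 + 1 − 2 + 4 − 3)/6 = 0.3333
Deviations: 2.6667, -1.3333, 0.6667, -2.3333, 3.6667, -3.3333
Σ_{t=1}^{5}(x_t−x̄)(x_{t+1}−x̄) = -26.7778
γ_1 = -26.7778 / 6 = -4.463

-4.463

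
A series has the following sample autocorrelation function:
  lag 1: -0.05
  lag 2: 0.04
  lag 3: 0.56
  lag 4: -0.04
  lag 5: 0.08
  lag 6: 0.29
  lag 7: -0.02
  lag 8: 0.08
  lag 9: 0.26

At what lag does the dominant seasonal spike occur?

3

The largest autocorrelation is r_3 = 0.56, with weaker echoes at lags 6 (0.29) and 9 (0.26); the remaining lags stay at or below 0.08.
The dominant spike at lag 3 indicates a seasonal period of 3.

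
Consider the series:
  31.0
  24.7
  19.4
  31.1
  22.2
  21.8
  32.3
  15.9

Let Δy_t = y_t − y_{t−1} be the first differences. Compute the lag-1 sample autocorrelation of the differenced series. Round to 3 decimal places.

-0.466

First differences Δy: -6.3, -5.3, 11.7, -8.9, -0.4, 10.5, -16.4
Mean of differences = -2.1571
Numerator Σ(Δy_t−Δȳ)(Δy_{t+1}−Δȳ) = -293.8490
Denominator Σ(Δy_t−Δȳ)² = 630.6771
r_1(Δy) = -293.8490 / 630.6771 = -0.466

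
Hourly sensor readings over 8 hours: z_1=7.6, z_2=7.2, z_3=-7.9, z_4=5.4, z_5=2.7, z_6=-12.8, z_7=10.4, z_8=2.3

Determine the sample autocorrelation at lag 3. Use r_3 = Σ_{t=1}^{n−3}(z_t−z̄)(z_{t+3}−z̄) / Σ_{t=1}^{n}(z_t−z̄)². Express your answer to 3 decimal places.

Mean z̄ = (7.6 + 7.2 − 7.9 + 5.4 + 2.7 − 12.8 + 10.4 + 2.3)/8 = 1.8625
Σ(z_t−z̄)(z_{t+3}−z̄) = (20.2964) + (4.4702) + (143.1427) + (30.2014) + (0.3664) = 198.4770
Denominator Σ(z_t−z̄)² = 457.9988
r_3 = 198.4770 / 457.9988 = 0.433

0.433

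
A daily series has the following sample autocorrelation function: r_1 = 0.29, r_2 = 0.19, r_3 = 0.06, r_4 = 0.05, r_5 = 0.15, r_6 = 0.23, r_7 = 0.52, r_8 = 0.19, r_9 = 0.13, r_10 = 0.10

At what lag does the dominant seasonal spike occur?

7

The largest autocorrelation is r_7 = 0.52; the remaining lags stay at or below 0.29. The elevated value at lag 1 (0.29), dropping to 0.19 at lag 2, reflects decaying short-term dependence rather than seasonality.
The dominant spike at lag 7 indicates a seasonal period of 7.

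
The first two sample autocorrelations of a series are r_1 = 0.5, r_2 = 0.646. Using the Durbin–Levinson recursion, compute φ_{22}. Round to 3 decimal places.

φ_{22} = (r_2 − r_1²) / (1 − r_1²)
r_1² = (0.5)² = 0.25
Numerator = 0.646 − 0.2500 = 0.3960; denominator = 1 − 0.2500 = 0.7500
φ_{22} = 0.3960 / 0.7500 = 0.528

0.528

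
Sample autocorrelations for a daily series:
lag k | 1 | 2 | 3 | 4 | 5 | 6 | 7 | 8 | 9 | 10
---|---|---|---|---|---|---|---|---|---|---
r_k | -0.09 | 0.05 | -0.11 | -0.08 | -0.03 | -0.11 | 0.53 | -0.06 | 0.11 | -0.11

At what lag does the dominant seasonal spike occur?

7

The largest autocorrelation is r_7 = 0.53; the remaining lags stay at or below 0.11.
The dominant spike at lag 7 indicates a seasonal period of 7.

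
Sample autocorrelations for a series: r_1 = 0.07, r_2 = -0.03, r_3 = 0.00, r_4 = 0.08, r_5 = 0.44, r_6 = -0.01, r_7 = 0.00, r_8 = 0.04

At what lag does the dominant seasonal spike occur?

The largest autocorrelation is r_5 = 0.44; the remaining lags stay at or below 0.08.
The dominant spike at lag 5 indicates a seasonal period of 5.

5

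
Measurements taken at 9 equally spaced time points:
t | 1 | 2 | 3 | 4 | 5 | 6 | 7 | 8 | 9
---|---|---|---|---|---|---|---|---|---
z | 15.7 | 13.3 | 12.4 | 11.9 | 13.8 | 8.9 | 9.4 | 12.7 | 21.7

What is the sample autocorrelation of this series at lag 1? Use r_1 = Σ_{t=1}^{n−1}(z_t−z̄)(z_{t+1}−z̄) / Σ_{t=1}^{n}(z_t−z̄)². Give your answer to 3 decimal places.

0.113

Mean z̄ = (15.7 + 13.3 + 12.4 + 11.9 + 13.8 + 8.9 + 9.4 + 12.7 + 21.7)/9 = 13.3111
Numerator Σ_{t=1}^{8}(z_t−z̄)(z_{t+1}−z̄) = 12.9388
Denominator Σ(z_t−z̄)² = 114.2689
r_1 = 12.9388 / 114.2689 = 0.113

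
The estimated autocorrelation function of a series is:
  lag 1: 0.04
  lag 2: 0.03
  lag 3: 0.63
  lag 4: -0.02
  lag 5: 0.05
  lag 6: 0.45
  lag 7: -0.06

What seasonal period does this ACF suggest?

3

The largest autocorrelation is r_3 = 0.63, with a weaker echo at lag 6 (0.45); the remaining lags stay at or below 0.05.
The dominant spike at lag 3 indicates a seasonal period of 3.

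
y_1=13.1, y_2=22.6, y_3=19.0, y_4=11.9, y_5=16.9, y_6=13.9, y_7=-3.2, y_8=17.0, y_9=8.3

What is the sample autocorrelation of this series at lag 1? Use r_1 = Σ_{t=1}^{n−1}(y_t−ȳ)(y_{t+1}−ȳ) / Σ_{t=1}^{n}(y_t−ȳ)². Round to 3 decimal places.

-0.110

Mean ȳ = (13.1 + 22.6 + 19.0 + 11.9 + 16.9 + 13.9 − 3.2 + 17.0 + 8.3)/9 = 13.2778
Numerator Σ_{t=1}^{8}(y_t−ȳ)(y_{t+1}−ȳ) = -49.0494
Denominator Σ(y_t−ȳ)² = 445.2356
r_1 = -49.0494 / 445.2356 = -0.110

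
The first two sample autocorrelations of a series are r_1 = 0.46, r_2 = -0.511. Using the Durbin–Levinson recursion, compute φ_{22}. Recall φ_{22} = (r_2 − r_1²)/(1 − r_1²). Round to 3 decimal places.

-0.917

φ_{22} = (r_2 − r_1²) / (1 − r_1²)
r_1² = (0.46)² = 0.2116
Numerator = -0.511 − 0.2116 = -0.7226; denominator = 1 − 0.2116 = 0.7884
φ_{22} = -0.7226 / 0.7884 = -0.917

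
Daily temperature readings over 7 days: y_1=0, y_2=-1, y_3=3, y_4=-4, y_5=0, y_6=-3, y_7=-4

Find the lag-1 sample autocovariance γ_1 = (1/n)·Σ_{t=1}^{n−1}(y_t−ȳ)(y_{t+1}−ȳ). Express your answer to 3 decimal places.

Mean ȳ = (0 − 1 + 3 − 4 + 0 − 3 − 4)/7 = -1.2857
Σ_{t=1}^{6}(y_t−ȳ)(y_{t+1}−ȳ) = -11.0816
γ_1 = -11.0816 / 7 = -1.583

-1.583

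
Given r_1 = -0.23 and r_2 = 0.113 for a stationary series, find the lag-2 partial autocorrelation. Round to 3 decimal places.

0.063

φ_{22} = (r_2 − r_1²) / (1 − r_1²)
r_1² = (-0.23)² = 0.0529
Numerator = 0.113 − 0.0529 = 0.0601; denominator = 1 − 0.0529 = 0.9471
φ_{22} = 0.0601 / 0.9471 = 0.063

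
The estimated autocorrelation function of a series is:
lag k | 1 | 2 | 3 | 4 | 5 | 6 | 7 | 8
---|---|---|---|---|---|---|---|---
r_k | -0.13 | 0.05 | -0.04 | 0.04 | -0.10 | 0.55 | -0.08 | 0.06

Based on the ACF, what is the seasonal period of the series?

The largest autocorrelation is r_6 = 0.55; the remaining lags stay at or below 0.06.
The dominant spike at lag 6 indicates a seasonal period of 6.

6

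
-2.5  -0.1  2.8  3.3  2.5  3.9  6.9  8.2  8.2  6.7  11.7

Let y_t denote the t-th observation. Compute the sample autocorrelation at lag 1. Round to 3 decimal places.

0.537

Mean ȳ = (-2.5 − 0.1 + 2.8 + 3.3 + 2.5 + 3.9 + 6.9 + 8.2 + 8.2 + 6.7 + 11.7)/11 = 4.6909
Numerator Σ_{t=1}^{10}(y_t−ȳ)(y_{t+1}−ȳ) = 90.3708
Denominator Σ(y_t−ȳ)² = 168.2691
r_1 = 90.3708 / 168.2691 = 0.537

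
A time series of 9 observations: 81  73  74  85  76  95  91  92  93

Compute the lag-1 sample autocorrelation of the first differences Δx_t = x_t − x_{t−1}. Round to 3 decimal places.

-0.600

First differences Δx: -8, 1, 11, -9, 19, -4, 1, 1
Mean of differences = 1.5000
Numerator Σ(Δx_t−Δx̄)(Δx_{t+1}−Δx̄) = -376.7500
Denominator Σ(Δx_t−Δx̄)² = 628.0000
r_1(Δx) = -376.7500 / 628.0000 = -0.600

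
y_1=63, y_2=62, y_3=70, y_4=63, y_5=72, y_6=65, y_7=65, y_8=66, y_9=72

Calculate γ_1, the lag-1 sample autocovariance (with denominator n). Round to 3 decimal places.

Mean ȳ = (63 + 62 + 70 + 63 + 72 + 65 + 65 + 66 + 72)/9 = 66.4444
Σ_{t=1}^{8}(y_t−ȳ)(y_{t+1}−ȳ) = -39.6420
γ_1 = -39.6420 / 9 = -4.405

-4.405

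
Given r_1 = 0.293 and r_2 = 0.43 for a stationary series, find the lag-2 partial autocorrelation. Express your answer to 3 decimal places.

φ_{22} = (r_2 − r_1²) / (1 − r_1²)
r_1² = (0.293)² = 0.085849
Numerator = 0.43 − 0.0858 = 0.3442; denominator = 1 − 0.0858 = 0.9142
φ_{22} = 0.3442 / 0.9142 = 0.376

0.376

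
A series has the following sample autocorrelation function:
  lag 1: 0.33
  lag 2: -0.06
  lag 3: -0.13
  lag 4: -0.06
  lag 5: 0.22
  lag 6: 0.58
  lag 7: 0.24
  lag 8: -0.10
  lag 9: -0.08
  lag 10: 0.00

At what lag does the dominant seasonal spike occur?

6

The largest autocorrelation is r_6 = 0.58; the remaining lags stay at or below 0.33.
The dominant spike at lag 6 indicates a seasonal period of 6.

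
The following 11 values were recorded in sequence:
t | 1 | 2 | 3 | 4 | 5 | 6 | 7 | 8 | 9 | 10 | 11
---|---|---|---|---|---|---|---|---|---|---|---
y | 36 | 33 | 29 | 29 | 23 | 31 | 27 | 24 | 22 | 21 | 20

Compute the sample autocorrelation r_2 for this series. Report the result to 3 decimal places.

0.255

Mean ȳ = (36 + 33 + 29 + 29 + 23 + 31 + 27 + 24 + 22 + 21 + 20)/11 = 26.8182
Numerator Σ_{t=1}^{9}(y_t−ȳ)(y_{t+2}−ȳ) = 70.2066
Denominator Σ(y_t−ȳ)² = 275.6364
r_2 = 70.2066 / 275.6364 = 0.255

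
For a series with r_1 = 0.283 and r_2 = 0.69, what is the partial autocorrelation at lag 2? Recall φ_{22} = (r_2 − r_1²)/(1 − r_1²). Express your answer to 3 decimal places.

0.663

φ_{22} = (r_2 − r_1²) / (1 − r_1²)
r_1² = (0.283)² = 0.080089
Numerator = 0.69 − 0.0801 = 0.6099; denominator = 1 − 0.0801 = 0.9199
φ_{22} = 0.6099 / 0.9199 = 0.663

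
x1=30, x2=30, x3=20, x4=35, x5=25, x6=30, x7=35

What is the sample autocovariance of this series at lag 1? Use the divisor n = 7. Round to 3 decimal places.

-11.808

Mean x̄ = (30 + 30 + 20 + 35 + 25 + 30 + 35)/7 = 29.2857
Σ_{t=1}^{6}(x_t−x̄)(x_{t+1}−x̄) = -82.6531
γ_1 = -82.6531 / 7 = -11.808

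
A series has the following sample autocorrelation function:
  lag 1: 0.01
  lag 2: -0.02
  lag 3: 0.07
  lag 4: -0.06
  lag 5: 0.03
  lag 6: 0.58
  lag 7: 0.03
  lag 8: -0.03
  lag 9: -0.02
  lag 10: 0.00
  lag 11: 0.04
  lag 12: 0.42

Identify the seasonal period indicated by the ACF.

6

The largest autocorrelation is r_6 = 0.58, with a weaker echo at lag 12 (0.42); the remaining lags stay at or below 0.07.
The dominant spike at lag 6 indicates a seasonal period of 6.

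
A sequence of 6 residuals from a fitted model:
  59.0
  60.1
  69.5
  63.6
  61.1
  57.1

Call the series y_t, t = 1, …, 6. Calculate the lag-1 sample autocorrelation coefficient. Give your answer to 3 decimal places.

Mean ȳ = (59.0 + 60.1 + 69.5 + 63.6 + 61.1 + 57.1)/6 = 61.7333
Deviations from mean: -2.7333, -1.6333, 7.7667, 1.8667, -0.6333, -4.6333
Numerator Σ_{t=1}^{5}(y_t−ȳ)(y_{t+1}−ȳ) = 8.0289
Denominator Σ(y_t−ȳ)² = 95.8133
r_1 = 8.0289 / 95.8133 = 0.084

0.084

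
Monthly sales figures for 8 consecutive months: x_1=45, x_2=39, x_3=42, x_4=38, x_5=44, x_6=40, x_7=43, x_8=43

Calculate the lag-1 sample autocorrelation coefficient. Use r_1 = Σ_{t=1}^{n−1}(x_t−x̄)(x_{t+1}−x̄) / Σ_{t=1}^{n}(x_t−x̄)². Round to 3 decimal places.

Mean x̄ = (45 + 39 + 42 + 38 + 44 + 40 + 43 + 43)/8 = 41.7500
Deviations from mean: 3.2500, -2.7500, 0.2500, -3.7500, 2.2500, -1.7500, 1.2500, 1.2500
Σ(x_t−x̄)(x_{t+1}−x̄) = (-8.9375) + (-0.6875) + (-0.9375) + (-8.4375) + (-3.9375) + (-2.1875) + (1.5625) = -23.5625
Denominator Σ(x_t−x̄)² = 43.5000
r_1 = -23.5625 / 43.5000 = -0.542

-0.542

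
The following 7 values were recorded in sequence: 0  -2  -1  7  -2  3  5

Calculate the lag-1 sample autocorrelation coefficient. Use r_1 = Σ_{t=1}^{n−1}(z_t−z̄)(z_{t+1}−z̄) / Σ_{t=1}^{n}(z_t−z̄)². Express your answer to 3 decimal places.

Mean z̄ = (0 − 2 − 1 + 7 − 2 + 3 + 5)/7 = 1.4286
Deviations from mean: -1.4286, -3.4286, -2.4286, 5.5714, -3.4286, 1.5714, 3.5714
Numerator Σ_{t=1}^{6}(z_t−z̄)(z_{t+1}−z̄) = -19.1837
Denominator Σ(z_t−z̄)² = 77.7143
r_1 = -19.1837 / 77.7143 = -0.247

-0.247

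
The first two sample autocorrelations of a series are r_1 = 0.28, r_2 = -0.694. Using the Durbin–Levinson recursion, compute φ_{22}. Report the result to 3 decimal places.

-0.838

φ_{22} = (r_2 − r_1²) / (1 − r_1²)
r_1² = (0.28)² = 0.0784
Numerator = -0.694 − 0.0784 = -0.7724; denominator = 1 − 0.0784 = 0.9216
φ_{22} = -0.7724 / 0.9216 = -0.838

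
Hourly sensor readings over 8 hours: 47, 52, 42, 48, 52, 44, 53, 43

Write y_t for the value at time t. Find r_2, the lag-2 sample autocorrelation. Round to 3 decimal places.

Mean ȳ = (47 + 52 + 42 + 48 + 52 + 44 + 53 + 43)/8 = 47.6250
Deviations from mean: -0.6250, 4.3750, -5.6250, 0.3750, 4.3750, -3.6250, 5.3750, -4.6250
Σ(y_t−ȳ)(y_{t+2}−ȳ) = (3.5156) + (1.6406) + (-24.6094) + (-1.3594) + (23.5156) + (16.7656) = 19.4688
Denominator Σ(y_t−ȳ)² = 133.8750
r_2 = 19.4688 / 133.8750 = 0.145

0.145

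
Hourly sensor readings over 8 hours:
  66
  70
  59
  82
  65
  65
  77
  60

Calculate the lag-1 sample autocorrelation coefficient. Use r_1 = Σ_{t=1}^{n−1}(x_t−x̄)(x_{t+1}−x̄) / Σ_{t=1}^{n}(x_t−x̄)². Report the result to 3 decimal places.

Mean x̄ = (66 + 70 + 59 + 82 + 65 + 65 + 77 + 60)/8 = 68.0000
Numerator Σ_{t=1}^{7}(x_t−x̄)(x_{t+1}−x̄) = -280.0000
Denominator Σ(x_t−x̄)² = 448.0000
r_1 = -280.0000 / 448.0000 = -0.625

-0.625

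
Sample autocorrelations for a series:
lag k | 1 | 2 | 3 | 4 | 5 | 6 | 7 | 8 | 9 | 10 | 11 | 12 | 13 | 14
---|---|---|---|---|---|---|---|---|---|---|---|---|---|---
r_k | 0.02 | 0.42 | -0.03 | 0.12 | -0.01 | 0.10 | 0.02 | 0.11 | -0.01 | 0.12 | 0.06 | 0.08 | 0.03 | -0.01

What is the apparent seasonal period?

The largest autocorrelation is r_2 = 0.42; the remaining lags stay at or below 0.12.
The dominant spike at lag 2 indicates a seasonal period of 2.

2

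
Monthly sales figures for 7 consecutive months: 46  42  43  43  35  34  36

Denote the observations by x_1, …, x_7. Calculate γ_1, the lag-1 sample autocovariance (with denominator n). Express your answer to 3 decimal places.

9.364

Mean x̄ = (46 + 42 + 43 + 43 + 35 + 34 + 36)/7 = 39.8571
Σ_{t=1}^{6}(x_t−x̄)(x_{t+1}−x̄) = 65.5510
γ_1 = 65.5510 / 7 = 9.364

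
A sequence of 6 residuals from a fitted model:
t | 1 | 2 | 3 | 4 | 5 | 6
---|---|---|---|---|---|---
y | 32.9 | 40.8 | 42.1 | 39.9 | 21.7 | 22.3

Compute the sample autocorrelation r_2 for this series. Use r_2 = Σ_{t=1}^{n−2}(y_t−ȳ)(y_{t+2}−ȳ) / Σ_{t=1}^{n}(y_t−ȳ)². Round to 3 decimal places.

Mean ȳ = (32.9 + 40.8 + 42.1 + 39.9 + 21.7 + 22.3)/6 = 33.2833
Σ(y_t−ȳ)(y_{t+2}−ȳ) = (-3.3797) + (49.7353) + (-102.1264) + (-72.6731) = -128.4439
Denominator Σ(y_t−ȳ)² = 432.9683
r_2 = -128.4439 / 432.9683 = -0.297

-0.297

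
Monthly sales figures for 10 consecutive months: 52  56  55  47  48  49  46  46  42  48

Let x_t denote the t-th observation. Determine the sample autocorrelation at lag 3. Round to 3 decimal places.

Mean x̄ = (52 + 56 + 55 + 47 + 48 + 49 + 46 + 46 + 42 + 48)/10 = 48.9000
Σ(x_t−x̄)(x_{t+3}−x̄) = (-5.8900) + (-6.3900) + (0.6100) + (5.5100) + (2.6100) + (-0.6900) + (2.6100) = -1.6300
Denominator Σ(x_t−x̄)² = 166.9000
r_3 = -1.6300 / 166.9000 = -0.010

-0.010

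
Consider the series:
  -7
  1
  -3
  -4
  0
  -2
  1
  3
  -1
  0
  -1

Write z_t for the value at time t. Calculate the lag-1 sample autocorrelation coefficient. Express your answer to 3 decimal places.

-0.097

Mean z̄ = (-7 + 1 − 3 − 4 + 0 − 2 + 1 + 3 − 1 + 0 − 1)/11 = -1.1818
Numerator Σ_{t=1}^{10}(z_t−z̄)(z_{t+1}−z̄) = -7.3058
Denominator Σ(z_t−z̄)² = 75.6364
r_1 = -7.3058 / 75.6364 = -0.097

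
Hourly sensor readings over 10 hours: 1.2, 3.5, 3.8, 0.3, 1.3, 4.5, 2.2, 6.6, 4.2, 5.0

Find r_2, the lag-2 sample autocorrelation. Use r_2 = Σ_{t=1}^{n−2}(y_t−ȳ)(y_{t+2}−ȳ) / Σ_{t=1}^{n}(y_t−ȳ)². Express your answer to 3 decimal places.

Mean ȳ = (1.2 + 3.5 + 3.8 + 0.3 + 1.3 + 4.5 + 2.2 + 6.6 + 4.2 + 5.0)/10 = 3.2600
Numerator Σ_{t=1}^{8}(y_t−ȳ)(y_{t+2}−ȳ) = 4.4828
Denominator Σ(y_t−ȳ)² = 34.9240
r_2 = 4.4828 / 34.9240 = 0.128

0.128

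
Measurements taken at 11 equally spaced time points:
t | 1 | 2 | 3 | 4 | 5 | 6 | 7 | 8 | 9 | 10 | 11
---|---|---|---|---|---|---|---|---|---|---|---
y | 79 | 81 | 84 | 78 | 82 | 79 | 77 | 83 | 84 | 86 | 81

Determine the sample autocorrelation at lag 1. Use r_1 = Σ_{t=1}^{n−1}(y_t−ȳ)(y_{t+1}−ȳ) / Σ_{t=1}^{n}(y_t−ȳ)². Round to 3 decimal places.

0.069

Mean ȳ = (79 + 81 + 84 + 78 + 82 + 79 + 77 + 83 + 84 + 86 + 81)/11 = 81.2727
Numerator Σ_{t=1}^{10}(y_t−ȳ)(y_{t+1}−ȳ) = 5.5620
Denominator Σ(y_t−ȳ)² = 80.1818
r_1 = 5.5620 / 80.1818 = 0.069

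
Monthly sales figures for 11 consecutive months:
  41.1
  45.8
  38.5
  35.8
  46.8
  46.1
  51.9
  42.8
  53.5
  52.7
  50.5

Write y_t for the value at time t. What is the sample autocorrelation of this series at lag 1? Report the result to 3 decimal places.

Mean ȳ = (41.1 + 45.8 + 38.5 + 35.8 + 46.8 + 46.1 + 51.9 + 42.8 + 53.5 + 52.7 + 50.5)/11 = 45.9545
Numerator Σ_{t=1}^{10}(y_t−ȳ)(y_{t+1}−ȳ) = 109.0034
Denominator Σ(y_t−ȳ)² = 351.4073
r_1 = 109.0034 / 351.4073 = 0.310

0.310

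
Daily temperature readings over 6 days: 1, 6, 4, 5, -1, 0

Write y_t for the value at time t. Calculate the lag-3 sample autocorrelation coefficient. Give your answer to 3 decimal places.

-0.476

Mean ȳ = (1 + 6 + 4 + 5 − 1 + 0)/6 = 2.5000
Deviations from mean: -1.5000, 3.5000, 1.5000, 2.5000, -3.5000, -2.5000
Σ(y_t−ȳ)(y_{t+3}−ȳ) = (-3.7500) + (-12.2500) + (-3.7500) = -19.7500
Denominator Σ(y_t−ȳ)² = 41.5000
r_3 = -19.7500 / 41.5000 = -0.476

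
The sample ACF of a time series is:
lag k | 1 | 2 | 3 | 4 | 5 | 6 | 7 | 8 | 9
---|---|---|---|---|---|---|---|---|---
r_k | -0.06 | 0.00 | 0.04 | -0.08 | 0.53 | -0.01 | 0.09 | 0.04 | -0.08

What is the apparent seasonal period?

5

The largest autocorrelation is r_5 = 0.53; the remaining lags stay at or below 0.09.
The dominant spike at lag 5 indicates a seasonal period of 5.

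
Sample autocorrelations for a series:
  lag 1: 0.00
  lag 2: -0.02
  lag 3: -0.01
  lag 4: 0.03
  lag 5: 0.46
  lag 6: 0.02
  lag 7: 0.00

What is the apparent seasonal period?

5

The largest autocorrelation is r_5 = 0.46; the remaining lags stay at or below 0.03.
The dominant spike at lag 5 indicates a seasonal period of 5.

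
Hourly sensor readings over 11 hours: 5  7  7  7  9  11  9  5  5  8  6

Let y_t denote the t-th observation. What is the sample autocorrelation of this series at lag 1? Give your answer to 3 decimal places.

0.320

Mean ȳ = (5 + 7 + 7 + 7 + 9 + 11 + 9 + 5 + 5 + 8 + 6)/11 = 7.1818
Numerator Σ_{t=1}^{10}(y_t−ȳ)(y_{t+1}−ȳ) = 12.0579
Denominator Σ(y_t−ȳ)² = 37.6364
r_1 = 12.0579 / 37.6364 = 0.320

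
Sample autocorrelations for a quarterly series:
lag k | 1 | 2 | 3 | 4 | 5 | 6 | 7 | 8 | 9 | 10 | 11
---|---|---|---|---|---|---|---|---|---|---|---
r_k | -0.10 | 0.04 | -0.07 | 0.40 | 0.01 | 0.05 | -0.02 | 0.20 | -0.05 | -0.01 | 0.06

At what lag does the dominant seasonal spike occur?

The largest autocorrelation is r_4 = 0.40, with a weaker echo at lag 8 (0.20); the remaining lags stay at or below 0.06.
The dominant spike at lag 4 indicates a seasonal period of 4.

4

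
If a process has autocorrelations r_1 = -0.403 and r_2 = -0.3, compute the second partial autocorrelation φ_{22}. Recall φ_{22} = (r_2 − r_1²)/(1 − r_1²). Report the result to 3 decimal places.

-0.552

φ_{22} = (r_2 − r_1²) / (1 − r_1²)
r_1² = (-0.403)² = 0.162409
Numerator = -0.3 − 0.1624 = -0.4624; denominator = 1 − 0.1624 = 0.8376
φ_{22} = -0.4624 / 0.8376 = -0.552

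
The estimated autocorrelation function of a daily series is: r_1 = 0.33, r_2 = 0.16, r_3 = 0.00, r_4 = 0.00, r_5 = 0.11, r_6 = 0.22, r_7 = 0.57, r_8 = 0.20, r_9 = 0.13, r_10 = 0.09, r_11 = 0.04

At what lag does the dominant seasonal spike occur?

7

The largest autocorrelation is r_7 = 0.57; the remaining lags stay at or below 0.33. The elevated value at lag 1 (0.33), dropping to 0.16 at lag 2, reflects decaying short-term dependence rather than seasonality.
The dominant spike at lag 7 indicates a seasonal period of 7.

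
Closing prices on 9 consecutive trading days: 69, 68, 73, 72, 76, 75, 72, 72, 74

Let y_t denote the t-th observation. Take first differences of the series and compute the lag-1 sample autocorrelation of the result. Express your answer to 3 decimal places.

First differences Δy: -1, 5, -1, 4, -1, -3, 0, 2
Mean of differences = 0.6250
Numerator Σ(Δy_t−Δȳ)(Δy_{t+1}−Δȳ) = -17.8906
Denominator Σ(Δy_t−Δȳ)² = 53.8750
r_1(Δy) = -17.8906 / 53.8750 = -0.332

-0.332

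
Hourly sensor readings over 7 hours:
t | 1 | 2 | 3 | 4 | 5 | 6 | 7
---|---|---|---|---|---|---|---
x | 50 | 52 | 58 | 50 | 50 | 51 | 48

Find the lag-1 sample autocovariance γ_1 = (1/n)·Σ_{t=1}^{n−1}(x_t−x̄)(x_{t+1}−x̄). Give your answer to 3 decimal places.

-0.257

Mean x̄ = (50 + 52 + 58 + 50 + 50 + 51 + 48)/7 = 51.2857
Deviations: -1.2857, 0.7143, 6.7143, -1.2857, -1.2857, -0.2857, -3.2857
Σ_{t=1}^{6}(x_t−x̄)(x_{t+1}−x̄) = -1.7959
γ_1 = -1.7959 / 7 = -0.257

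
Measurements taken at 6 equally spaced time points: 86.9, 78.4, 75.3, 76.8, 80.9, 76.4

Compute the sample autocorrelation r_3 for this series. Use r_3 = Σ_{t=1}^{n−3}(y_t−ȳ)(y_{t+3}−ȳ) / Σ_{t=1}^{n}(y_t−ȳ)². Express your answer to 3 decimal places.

-0.098

Mean ȳ = (86.9 + 78.4 + 75.3 + 76.8 + 80.9 + 76.4)/6 = 79.1167
Deviations from mean: 7.7833, -0.7167, -3.8167, -2.3167, 1.7833, -2.7167
Σ(y_t−ȳ)(y_{t+3}−ȳ) = (-18.0314) + (-1.2781) + (10.3686) = -8.9408
Denominator Σ(y_t−ȳ)² = 91.5883
r_3 = -8.9408 / 91.5883 = -0.098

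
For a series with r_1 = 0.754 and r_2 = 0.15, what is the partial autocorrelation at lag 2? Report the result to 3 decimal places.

φ_{22} = (r_2 − r_1²) / (1 − r_1²)
r_1² = (0.754)² = 0.568516
Numerator = 0.15 − 0.5685 = -0.4185; denominator = 1 − 0.5685 = 0.4315
φ_{22} = -0.4185 / 0.4315 = -0.970

-0.970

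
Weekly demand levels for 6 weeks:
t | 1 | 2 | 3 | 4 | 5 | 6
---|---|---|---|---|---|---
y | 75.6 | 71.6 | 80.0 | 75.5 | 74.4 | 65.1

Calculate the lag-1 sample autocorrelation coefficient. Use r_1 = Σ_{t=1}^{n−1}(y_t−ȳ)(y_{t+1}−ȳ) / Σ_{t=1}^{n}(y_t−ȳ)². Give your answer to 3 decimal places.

-0.085

Mean ȳ = (75.6 + 71.6 + 80.0 + 75.5 + 74.4 + 65.1)/6 = 73.7000
Deviations from mean: 1.9000, -2.1000, 6.3000, 1.8000, 0.7000, -8.6000
Numerator Σ_{t=1}^{5}(y_t−ȳ)(y_{t+1}−ȳ) = -10.6400
Denominator Σ(y_t−ȳ)² = 125.4000
r_1 = -10.6400 / 125.4000 = -0.085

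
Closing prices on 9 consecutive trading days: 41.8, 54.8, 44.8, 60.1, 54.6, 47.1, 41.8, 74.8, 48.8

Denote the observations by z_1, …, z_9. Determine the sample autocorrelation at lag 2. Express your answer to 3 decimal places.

-0.075

Mean z̄ = (41.8 + 54.8 + 44.8 + 60.1 + 54.6 + 47.1 + 41.8 + 74.8 + 48.8)/9 = 52.0667
Σ(z_t−z̄)(z_{t+2}−z̄) = (74.6044) + (21.9578) + (-18.4089) + (-39.8989) + (-26.0089) + (-112.9089) + (33.5378) = -67.1256
Denominator Σ(z_t−z̄)² = 894.1800
r_2 = -67.1256 / 894.1800 = -0.075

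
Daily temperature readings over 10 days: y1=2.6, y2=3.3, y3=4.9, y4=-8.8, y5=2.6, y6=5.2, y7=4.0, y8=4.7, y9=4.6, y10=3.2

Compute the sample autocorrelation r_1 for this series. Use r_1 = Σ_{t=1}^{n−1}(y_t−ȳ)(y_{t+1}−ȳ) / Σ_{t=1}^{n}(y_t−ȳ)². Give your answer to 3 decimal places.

Mean ȳ = (2.6 + 3.3 + 4.9 − 8.8 + 2.6 + 5.2 + 4.0 + 4.7 + 4.6 + 3.2)/10 = 2.6300
Numerator Σ_{t=1}^{9}(y_t−ȳ)(y_{t+1}−ȳ) = -12.6219
Denominator Σ(y_t−ȳ)² = 153.2210
r_1 = -12.6219 / 153.2210 = -0.082

-0.082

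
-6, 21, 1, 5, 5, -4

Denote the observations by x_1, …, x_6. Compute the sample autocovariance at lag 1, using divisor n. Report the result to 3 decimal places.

Mean x̄ = (-6 + 21 + 1 + 5 + 5 − 4)/6 = 3.6667
Σ_{t=1}^{5}(x_t−x̄)(x_{t+1}−x̄) = -225.7778
γ_1 = -225.7778 / 6 = -37.630

-37.630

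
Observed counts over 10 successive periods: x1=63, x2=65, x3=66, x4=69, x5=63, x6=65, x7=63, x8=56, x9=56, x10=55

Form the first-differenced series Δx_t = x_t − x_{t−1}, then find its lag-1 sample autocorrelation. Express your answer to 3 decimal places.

-0.236

First differences Δx: 2, 1, 3, -6, 2, -2, -7, 0, -1
Mean of differences = -0.8889
Numerator Σ(Δx_t−Δx̄)(Δx_{t+1}−Δx̄) = -23.7901
Denominator Σ(Δx_t−Δx̄)² = 100.8889
r_1(Δx) = -23.7901 / 100.8889 = -0.236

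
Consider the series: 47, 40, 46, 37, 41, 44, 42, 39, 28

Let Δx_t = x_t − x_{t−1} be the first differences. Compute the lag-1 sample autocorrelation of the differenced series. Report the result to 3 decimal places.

-0.339

First differences Δx: -7, 6, -9, 4, 3, -2, -3, -11
Mean of differences = -2.3750
Numerator Σ(Δx_t−Δx̄)(Δx_{t+1}−Δx̄) = -95.0156
Denominator Σ(Δx_t−Δx̄)² = 279.8750
r_1(Δx) = -95.0156 / 279.8750 = -0.339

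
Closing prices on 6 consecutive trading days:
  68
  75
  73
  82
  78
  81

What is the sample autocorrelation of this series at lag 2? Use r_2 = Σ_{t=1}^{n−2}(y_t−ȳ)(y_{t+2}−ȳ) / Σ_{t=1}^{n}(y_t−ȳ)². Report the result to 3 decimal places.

Mean ȳ = (68 + 75 + 73 + 82 + 78 + 81)/6 = 76.1667
Deviations from mean: -8.1667, -1.1667, -3.1667, 5.8333, 1.8333, 4.8333
Numerator Σ_{t=1}^{4}(y_t−ȳ)(y_{t+2}−ȳ) = 41.4444
Denominator Σ(y_t−ȳ)² = 138.8333
r_2 = 41.4444 / 138.8333 = 0.299

0.299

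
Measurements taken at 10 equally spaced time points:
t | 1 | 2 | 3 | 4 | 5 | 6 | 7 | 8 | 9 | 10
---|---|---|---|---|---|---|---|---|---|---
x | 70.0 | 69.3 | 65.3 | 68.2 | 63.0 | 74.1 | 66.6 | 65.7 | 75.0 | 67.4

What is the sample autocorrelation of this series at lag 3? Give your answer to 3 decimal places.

0.244

Mean x̄ = (70.0 + 69.3 + 65.3 + 68.2 + 63.0 + 74.1 + 66.6 + 65.7 + 75.0 + 67.4)/10 = 68.4600
Σ(x_t−x̄)(x_{t+3}−x̄) = (-0.4004) + (-4.5864) + (-17.8224) + (0.4836) + (15.0696) + (36.8856) + (1.9716) = 31.6012
Denominator Σ(x_t−x̄)² = 129.7240
r_3 = 31.6012 / 129.7240 = 0.244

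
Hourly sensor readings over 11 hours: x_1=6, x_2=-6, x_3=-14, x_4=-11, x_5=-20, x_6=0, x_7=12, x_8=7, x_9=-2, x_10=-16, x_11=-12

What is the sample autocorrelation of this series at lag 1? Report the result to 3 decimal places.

0.396

Mean x̄ = (6 − 6 − 14 − 11 − 20 + 0 + 12 + 7 − 2 − 16 − 12)/11 = -5.0909
Numerator Σ_{t=1}^{10}(x_t−x̄)(x_{t+1}−x̄) = 435.5372
Denominator Σ(x_t−x̄)² = 1100.9091
r_1 = 435.5372 / 1100.9091 = 0.396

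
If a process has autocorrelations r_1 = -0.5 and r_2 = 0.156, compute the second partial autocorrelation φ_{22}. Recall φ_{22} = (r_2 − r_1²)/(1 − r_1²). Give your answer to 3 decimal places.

φ_{22} = (r_2 − r_1²) / (1 − r_1²)
r_1² = (-0.5)² = 0.25
Numerator = 0.156 − 0.2500 = -0.0940; denominator = 1 − 0.2500 = 0.7500
φ_{22} = -0.0940 / 0.7500 = -0.125

-0.125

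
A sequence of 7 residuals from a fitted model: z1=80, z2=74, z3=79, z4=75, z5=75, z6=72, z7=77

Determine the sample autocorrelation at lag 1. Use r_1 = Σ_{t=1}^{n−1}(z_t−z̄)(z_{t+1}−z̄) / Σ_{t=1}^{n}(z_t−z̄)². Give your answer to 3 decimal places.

Mean z̄ = (80 + 74 + 79 + 75 + 75 + 72 + 77)/7 = 76.0000
Deviations from mean: 4.0000, -2.0000, 3.0000, -1.0000, -1.0000, -4.0000, 1.0000
Σ(z_t−z̄)(z_{t+1}−z̄) = (-8.0000) + (-6.0000) + (-3.0000) + (1.0000) + (4.0000) + (-4.0000) = -16.0000
Denominator Σ(z_t−z̄)² = 48.0000
r_1 = -16.0000 / 48.0000 = -0.333

-0.333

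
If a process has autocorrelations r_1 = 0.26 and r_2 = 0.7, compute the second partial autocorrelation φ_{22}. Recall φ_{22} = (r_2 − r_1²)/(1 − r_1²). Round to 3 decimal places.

φ_{22} = (r_2 − r_1²) / (1 − r_1²)
r_1² = (0.26)² = 0.0676
Numerator = 0.7 − 0.0676 = 0.6324; denominator = 1 − 0.0676 = 0.9324
φ_{22} = 0.6324 / 0.9324 = 0.678

0.678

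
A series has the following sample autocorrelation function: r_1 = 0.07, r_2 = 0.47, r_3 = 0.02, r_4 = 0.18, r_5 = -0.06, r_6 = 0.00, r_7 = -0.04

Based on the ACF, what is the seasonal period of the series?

2

The largest autocorrelation is r_2 = 0.47, with a weaker echo at lag 4 (0.18); the remaining lags stay at or below 0.07.
The dominant spike at lag 2 indicates a seasonal period of 2.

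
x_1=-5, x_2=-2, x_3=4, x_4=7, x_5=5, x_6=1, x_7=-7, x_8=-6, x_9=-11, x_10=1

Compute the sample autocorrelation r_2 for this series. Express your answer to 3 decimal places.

0.080

Mean x̄ = (-5 − 2 + 4 + 7 + 5 + 1 − 7 − 6 − 11 + 1)/10 = -1.3000
Numerator Σ_{t=1}^{8}(x_t−x̄)(x_{t+2}−x̄) = 24.8200
Denominator Σ(x_t−x̄)² = 310.1000
r_2 = 24.8200 / 310.1000 = 0.080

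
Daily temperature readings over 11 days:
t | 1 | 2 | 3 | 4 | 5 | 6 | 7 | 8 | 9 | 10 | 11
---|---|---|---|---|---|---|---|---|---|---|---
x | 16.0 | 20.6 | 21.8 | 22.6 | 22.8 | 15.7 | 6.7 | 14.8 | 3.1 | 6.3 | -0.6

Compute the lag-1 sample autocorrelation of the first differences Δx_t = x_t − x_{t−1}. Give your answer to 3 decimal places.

-0.476

First differences Δx: 4.6, 1.2, 0.8, 0.2, -7.1, -9.0, 8.1, -11.7, 3.2, -6.9
Mean of differences = -1.6600
Numerator Σ(Δx_t−Δx̄)(Δx_{t+1}−Δx̄) = -184.5636
Denominator Σ(Δx_t−Δx̄)² = 387.4840
r_1(Δx) = -184.5636 / 387.4840 = -0.476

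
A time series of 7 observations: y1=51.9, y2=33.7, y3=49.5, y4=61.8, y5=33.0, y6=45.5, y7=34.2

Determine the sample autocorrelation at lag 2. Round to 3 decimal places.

-0.094

Mean ȳ = (51.9 + 33.7 + 49.5 + 61.8 + 33.0 + 45.5 + 34.2)/7 = 44.2286
Deviations from mean: 7.6714, -10.5286, 5.2714, 17.5714, -11.2286, 1.2714, -10.0286
Σ(y_t−ȳ)(y_{t+2}−ȳ) = (40.4394) + (-185.0020) + (-59.1906) + (22.3408) + (112.6065) = -68.8059
Denominator Σ(y_t−ȳ)² = 734.5143
r_2 = -68.8059 / 734.5143 = -0.094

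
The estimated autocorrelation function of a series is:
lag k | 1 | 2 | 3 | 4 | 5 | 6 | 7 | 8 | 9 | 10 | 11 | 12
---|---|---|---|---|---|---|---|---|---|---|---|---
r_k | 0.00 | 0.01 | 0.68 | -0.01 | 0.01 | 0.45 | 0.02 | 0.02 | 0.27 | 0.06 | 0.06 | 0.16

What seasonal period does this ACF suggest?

The largest autocorrelation is r_3 = 0.68, with weaker echoes at lags 6 (0.45), 9 (0.27) and 12 (0.16); the remaining lags stay at or below 0.06.
The dominant spike at lag 3 indicates a seasonal period of 3.

3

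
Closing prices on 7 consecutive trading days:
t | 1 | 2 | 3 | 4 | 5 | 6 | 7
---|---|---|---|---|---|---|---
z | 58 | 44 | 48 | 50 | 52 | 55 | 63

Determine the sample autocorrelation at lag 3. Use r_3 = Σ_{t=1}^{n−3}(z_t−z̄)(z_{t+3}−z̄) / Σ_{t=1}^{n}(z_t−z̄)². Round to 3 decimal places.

-0.190

Mean z̄ = (58 + 44 + 48 + 50 + 52 + 55 + 63)/7 = 52.8571
Σ(z_t−z̄)(z_{t+3}−z̄) = (-14.6939) + (7.5918) + (-10.4082) + (-28.9796) = -46.4898
Denominator Σ(z_t−z̄)² = 244.8571
r_3 = -46.4898 / 244.8571 = -0.190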